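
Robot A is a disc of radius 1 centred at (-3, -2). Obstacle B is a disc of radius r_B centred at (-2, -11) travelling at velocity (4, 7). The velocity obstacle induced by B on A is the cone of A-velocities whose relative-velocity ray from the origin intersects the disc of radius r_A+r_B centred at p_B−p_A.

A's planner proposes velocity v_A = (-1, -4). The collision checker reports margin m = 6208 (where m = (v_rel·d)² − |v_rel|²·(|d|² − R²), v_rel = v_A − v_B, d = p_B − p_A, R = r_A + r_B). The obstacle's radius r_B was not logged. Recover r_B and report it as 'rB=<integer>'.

m = 6208
d = (1, -9);  v_rel = (-5, -11),  |v_rel|² = 146
v_rel×d = (-5)·(-9) − (-11)·(1) = 56
since m = R²·146 − 56²:  R² = (3136 + 6208) / 146 = 64
R = √64 = 8  ⇒  r_B = 8 − 1 = 7

rB=7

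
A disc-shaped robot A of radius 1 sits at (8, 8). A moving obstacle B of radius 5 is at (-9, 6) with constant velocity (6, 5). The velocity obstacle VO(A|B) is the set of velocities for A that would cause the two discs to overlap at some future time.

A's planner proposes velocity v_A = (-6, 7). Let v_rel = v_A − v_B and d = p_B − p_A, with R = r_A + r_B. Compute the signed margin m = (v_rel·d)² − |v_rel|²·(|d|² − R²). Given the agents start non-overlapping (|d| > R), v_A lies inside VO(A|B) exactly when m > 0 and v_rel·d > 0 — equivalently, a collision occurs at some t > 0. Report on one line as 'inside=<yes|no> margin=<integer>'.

d = (-17, -2),  |d|² = 293;  R = 1+5 = 6,  c = 293−6² = 257
v_rel = (-12, 2),  |v_rel|² = 148;  v_rel·d = (-12)·(-17) + (2)·(-2) = 200
148·t² − 400·t + 257 = 0  ⇒  m = 200² − 148·257 = 1964
m = 1964 > 0,  v_rel·d = 200 > 0  ⇒  inside

inside=yes margin=1964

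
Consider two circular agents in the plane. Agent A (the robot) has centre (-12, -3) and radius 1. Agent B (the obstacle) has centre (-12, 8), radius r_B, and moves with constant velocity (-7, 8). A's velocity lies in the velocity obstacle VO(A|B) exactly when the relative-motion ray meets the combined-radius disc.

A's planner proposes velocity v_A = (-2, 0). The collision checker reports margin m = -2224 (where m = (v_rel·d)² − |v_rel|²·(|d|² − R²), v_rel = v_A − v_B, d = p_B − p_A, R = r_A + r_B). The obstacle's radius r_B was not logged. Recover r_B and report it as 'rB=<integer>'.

m = -2224
d = (0, 11);  v_rel = (5, -8),  |v_rel|² = 89
v_rel×d = (5)·(11) − (-8)·(0) = 55
since m = R²·89 − 55²:  R² = (3025 + -2224) / 89 = 9
R = √9 = 3  ⇒  r_B = 3 − 1 = 2

rB=2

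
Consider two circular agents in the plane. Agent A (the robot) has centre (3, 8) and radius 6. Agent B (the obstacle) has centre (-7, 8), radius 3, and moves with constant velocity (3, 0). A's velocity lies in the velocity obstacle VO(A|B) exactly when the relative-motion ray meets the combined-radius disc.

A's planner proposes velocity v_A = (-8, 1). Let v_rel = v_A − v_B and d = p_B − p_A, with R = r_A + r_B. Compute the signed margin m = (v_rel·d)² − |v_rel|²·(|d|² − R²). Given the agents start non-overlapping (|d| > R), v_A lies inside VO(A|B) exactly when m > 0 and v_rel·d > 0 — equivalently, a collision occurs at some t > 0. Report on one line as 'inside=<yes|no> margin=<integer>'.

d = (-10, 0),  |d|² = 100;  R = 6+3 = 9,  c = 100−9² = 19
v_rel = (-11, 1),  |v_rel|² = 122;  v_rel·d = (-11)·(-10) + (1)·(0) = 110
122·t² − 220·t + 19 = 0  ⇒  m = 110² − 122·19 = 9782
m = 9782 > 0,  v_rel·d = 110 > 0  ⇒  inside

inside=yes margin=9782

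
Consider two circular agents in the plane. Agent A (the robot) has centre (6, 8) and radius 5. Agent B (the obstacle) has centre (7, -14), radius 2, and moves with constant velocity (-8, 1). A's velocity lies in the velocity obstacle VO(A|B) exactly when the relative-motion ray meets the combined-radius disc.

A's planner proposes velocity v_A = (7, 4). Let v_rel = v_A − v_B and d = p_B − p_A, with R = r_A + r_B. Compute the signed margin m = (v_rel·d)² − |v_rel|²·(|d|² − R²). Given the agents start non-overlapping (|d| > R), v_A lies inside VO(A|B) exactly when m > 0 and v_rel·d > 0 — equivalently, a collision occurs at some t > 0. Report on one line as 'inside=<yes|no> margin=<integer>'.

d = (1, -22),  |d|² = 485;  R = 5+2 = 7,  c = 485−7² = 436
v_rel = (15, 3),  |v_rel|² = 234;  v_rel·d = (15)·(1) + (3)·(-22) = -51
234·t² + 102·t + 436 = 0  ⇒  m = (-51)² − 234·436 = -99423
m = -99423 < 0,  v_rel·d = -51 < 0  ⇒  outside

inside=no margin=-99423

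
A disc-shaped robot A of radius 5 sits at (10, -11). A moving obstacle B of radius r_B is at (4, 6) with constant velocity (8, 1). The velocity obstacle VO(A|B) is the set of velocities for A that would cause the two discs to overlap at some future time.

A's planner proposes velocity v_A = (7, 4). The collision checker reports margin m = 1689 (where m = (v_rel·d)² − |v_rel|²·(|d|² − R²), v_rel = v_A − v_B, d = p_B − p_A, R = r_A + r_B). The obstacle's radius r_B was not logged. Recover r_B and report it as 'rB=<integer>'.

m = 1689
d = (-6, 17);  v_rel = (-1, 3),  |v_rel|² = 10
v_rel×d = (-1)·(17) − (3)·(-6) = 1
since m = R²·10 − 1²:  R² = (1 + 1689) / 10 = 169
R = √169 = 13  ⇒  r_B = 13 − 5 = 8

rB=8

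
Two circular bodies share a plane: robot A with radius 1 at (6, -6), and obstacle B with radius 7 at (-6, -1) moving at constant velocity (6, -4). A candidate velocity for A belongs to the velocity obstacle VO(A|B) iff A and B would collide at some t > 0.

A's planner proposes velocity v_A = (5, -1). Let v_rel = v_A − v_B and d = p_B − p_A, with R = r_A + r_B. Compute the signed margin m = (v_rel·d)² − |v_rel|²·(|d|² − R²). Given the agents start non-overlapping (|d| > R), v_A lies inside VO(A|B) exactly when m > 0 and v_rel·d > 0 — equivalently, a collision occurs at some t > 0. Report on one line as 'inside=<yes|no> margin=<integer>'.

d = (-12, 5),  |d|² = 169;  R = 1+7 = 8,  c = 169−8² = 105
v_rel = (-1, 3),  |v_rel|² = 10;  v_rel·d = (-1)·(-12) + (3)·(5) = 27
10·t² − 54·t + 105 = 0  ⇒  m = 27² − 10·105 = -321
m = -321 < 0,  v_rel·d = 27 > 0  ⇒  outside

inside=no margin=-321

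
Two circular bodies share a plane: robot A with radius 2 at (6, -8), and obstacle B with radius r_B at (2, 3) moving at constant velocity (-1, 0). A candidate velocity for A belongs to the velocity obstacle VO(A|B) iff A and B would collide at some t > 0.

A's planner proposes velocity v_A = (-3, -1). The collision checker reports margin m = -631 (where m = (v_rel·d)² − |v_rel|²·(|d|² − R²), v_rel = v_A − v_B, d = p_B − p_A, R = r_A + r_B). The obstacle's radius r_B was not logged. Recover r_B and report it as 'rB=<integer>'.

m = -631
d = (-4, 11);  v_rel = (-2, -1),  |v_rel|² = 5
v_rel×d = (-2)·(11) − (-1)·(-4) = -26
since m = R²·5 − (-26)²:  R² = (676 + -631) / 5 = 9
R = √9 = 3  ⇒  r_B = 3 − 2 = 1

rB=1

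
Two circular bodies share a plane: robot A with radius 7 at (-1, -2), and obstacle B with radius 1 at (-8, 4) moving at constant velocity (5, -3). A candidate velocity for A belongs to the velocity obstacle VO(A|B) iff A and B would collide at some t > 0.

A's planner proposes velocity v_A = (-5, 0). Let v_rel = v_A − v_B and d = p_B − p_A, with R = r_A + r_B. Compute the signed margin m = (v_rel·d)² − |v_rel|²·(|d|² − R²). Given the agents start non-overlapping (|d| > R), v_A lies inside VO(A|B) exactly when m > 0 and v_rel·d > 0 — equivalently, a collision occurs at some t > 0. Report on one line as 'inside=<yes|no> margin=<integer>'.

d = (-7, 6),  |d|² = 85;  R = 7+1 = 8,  c = 85−8² = 21
v_rel = (-10, 3),  |v_rel|² = 109;  v_rel·d = (-10)·(-7) + (3)·(6) = 88
109·t² − 176·t + 21 = 0  ⇒  m = 88² − 109·21 = 5455
m = 5455 > 0,  v_rel·d = 88 > 0  ⇒  inside

inside=yes margin=5455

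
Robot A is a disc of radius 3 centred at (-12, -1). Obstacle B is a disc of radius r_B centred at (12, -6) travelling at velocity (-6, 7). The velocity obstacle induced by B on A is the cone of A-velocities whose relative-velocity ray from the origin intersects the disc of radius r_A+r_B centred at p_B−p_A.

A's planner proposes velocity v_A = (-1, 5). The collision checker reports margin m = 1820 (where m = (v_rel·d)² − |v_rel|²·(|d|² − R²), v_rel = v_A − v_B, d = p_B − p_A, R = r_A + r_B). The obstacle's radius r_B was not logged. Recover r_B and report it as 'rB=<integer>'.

m = 1820
d = (24, -5);  v_rel = (5, -2),  |v_rel|² = 29
v_rel×d = (5)·(-5) − (-2)·(24) = 23
since m = R²·29 − 23²:  R² = (529 + 1820) / 29 = 81
R = √81 = 9  ⇒  r_B = 9 − 3 = 6

rB=6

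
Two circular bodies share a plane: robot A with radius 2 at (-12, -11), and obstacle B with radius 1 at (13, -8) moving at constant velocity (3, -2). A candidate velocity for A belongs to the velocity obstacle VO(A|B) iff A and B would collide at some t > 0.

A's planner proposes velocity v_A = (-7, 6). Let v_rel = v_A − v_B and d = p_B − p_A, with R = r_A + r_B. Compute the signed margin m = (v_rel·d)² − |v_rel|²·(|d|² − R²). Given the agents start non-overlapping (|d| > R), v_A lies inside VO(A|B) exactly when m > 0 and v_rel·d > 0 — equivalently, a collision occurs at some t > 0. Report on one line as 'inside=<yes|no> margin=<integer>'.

d = (25, 3),  |d|² = 634;  R = 2+1 = 3,  c = 634−3² = 625
v_rel = (-10, 8),  |v_rel|² = 164;  v_rel·d = (-10)·(25) + (8)·(3) = -226
164·t² + 452·t + 625 = 0  ⇒  m = (-226)² − 164·625 = -51424
m = -51424 < 0,  v_rel·d = -226 < 0  ⇒  outside

inside=no margin=-51424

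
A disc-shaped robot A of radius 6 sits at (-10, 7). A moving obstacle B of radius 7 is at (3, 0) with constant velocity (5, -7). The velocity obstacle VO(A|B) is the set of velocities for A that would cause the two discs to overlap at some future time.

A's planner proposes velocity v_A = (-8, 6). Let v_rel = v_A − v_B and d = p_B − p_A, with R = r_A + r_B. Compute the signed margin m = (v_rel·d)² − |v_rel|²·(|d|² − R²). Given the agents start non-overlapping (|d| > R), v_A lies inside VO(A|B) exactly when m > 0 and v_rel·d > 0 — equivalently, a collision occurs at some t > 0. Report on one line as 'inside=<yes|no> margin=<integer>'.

d = (13, -7),  |d|² = 218;  R = 6+7 = 13,  c = 218−13² = 49
v_rel = (-13, 13),  |v_rel|² = 338;  v_rel·d = (-13)·(13) + (13)·(-7) = -260
338·t² + 520·t + 49 = 0  ⇒  m = (-260)² − 338·49 = 51038
m = 51038 > 0,  v_rel·d = -260 < 0  ⇒  outside

inside=no margin=51038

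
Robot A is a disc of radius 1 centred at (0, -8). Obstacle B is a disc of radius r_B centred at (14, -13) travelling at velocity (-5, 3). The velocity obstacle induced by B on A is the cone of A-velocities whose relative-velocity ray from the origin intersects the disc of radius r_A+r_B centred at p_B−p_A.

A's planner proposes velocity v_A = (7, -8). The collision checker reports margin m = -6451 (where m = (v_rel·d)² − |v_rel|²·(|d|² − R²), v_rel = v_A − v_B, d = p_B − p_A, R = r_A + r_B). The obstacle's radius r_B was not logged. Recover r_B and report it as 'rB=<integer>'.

m = -6451
d = (14, -5);  v_rel = (12, -11),  |v_rel|² = 265
v_rel×d = (12)·(-5) − (-11)·(14) = 94
since m = R²·265 − 94²:  R² = (8836 + -6451) / 265 = 9
R = √9 = 3  ⇒  r_B = 3 − 1 = 2

rB=2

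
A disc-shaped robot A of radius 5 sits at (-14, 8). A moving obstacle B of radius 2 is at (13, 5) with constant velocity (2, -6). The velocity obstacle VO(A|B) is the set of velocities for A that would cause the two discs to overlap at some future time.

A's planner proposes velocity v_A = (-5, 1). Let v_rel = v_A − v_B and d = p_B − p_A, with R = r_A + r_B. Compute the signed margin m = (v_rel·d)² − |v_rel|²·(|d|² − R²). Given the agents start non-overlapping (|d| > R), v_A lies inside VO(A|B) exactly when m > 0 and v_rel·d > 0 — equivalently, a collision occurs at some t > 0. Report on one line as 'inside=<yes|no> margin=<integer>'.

d = (27, -3),  |d|² = 738;  R = 5+2 = 7,  c = 738−7² = 689
v_rel = (-7, 7),  |v_rel|² = 98;  v_rel·d = (-7)·(27) + (7)·(-3) = -210
98·t² + 420·t + 689 = 0  ⇒  m = (-210)² − 98·689 = -23422
m = -23422 < 0,  v_rel·d = -210 < 0  ⇒  outside

inside=no margin=-23422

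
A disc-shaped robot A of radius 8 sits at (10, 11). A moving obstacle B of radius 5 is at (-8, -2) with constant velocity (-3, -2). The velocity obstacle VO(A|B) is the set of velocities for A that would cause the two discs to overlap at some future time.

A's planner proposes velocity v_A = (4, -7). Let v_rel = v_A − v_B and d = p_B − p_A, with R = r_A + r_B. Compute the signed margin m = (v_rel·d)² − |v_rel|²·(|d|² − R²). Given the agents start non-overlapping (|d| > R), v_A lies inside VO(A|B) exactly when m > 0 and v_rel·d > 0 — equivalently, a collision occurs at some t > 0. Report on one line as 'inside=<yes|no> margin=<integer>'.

d = (-18, -13),  |d|² = 493;  R = 8+5 = 13,  c = 493−13² = 324
v_rel = (7, -5),  |v_rel|² = 74;  v_rel·d = (7)·(-18) + (-5)·(-13) = -61
74·t² + 122·t + 324 = 0  ⇒  m = (-61)² − 74·324 = -20255
m = -20255 < 0,  v_rel·d = -61 < 0  ⇒  outside

inside=no margin=-20255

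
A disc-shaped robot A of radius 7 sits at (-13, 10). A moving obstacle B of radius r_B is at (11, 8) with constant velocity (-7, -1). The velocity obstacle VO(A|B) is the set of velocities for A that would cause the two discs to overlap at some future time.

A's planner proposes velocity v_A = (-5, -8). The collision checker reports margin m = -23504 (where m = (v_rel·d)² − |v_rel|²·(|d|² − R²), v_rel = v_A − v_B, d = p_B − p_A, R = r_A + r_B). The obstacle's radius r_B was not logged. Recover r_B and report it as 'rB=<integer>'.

m = -23504
d = (24, -2);  v_rel = (2, -7),  |v_rel|² = 53
v_rel×d = (2)·(-2) − (-7)·(24) = 164
since m = R²·53 − 164²:  R² = (26896 + -23504) / 53 = 64
R = √64 = 8  ⇒  r_B = 8 − 7 = 1

rB=1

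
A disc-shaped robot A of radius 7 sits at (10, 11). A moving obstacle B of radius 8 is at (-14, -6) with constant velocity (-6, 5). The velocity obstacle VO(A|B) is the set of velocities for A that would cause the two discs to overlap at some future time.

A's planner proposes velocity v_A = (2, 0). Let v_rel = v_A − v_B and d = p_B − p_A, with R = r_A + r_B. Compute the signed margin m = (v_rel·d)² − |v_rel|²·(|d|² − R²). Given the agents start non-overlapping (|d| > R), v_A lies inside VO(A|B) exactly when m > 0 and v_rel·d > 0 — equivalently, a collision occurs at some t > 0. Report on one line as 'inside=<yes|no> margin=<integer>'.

d = (-24, -17),  |d|² = 865;  R = 7+8 = 15,  c = 865−15² = 640
v_rel = (8, -5),  |v_rel|² = 89;  v_rel·d = (8)·(-24) + (-5)·(-17) = -107
89·t² + 214·t + 640 = 0  ⇒  m = (-107)² − 89·640 = -45511
m = -45511 < 0,  v_rel·d = -107 < 0  ⇒  outside

inside=no margin=-45511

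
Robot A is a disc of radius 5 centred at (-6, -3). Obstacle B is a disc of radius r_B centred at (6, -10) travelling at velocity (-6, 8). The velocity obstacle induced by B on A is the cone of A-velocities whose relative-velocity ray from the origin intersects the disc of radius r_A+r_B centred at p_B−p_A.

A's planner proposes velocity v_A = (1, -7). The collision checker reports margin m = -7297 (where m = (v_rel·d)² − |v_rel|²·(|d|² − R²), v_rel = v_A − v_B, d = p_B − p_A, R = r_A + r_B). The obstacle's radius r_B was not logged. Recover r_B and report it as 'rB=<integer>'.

m = -7297
d = (12, -7);  v_rel = (7, -15),  |v_rel|² = 274
v_rel×d = (7)·(-7) − (-15)·(12) = 131
since m = R²·274 − 131²:  R² = (17161 + -7297) / 274 = 36
R = √36 = 6  ⇒  r_B = 6 − 5 = 1

rB=1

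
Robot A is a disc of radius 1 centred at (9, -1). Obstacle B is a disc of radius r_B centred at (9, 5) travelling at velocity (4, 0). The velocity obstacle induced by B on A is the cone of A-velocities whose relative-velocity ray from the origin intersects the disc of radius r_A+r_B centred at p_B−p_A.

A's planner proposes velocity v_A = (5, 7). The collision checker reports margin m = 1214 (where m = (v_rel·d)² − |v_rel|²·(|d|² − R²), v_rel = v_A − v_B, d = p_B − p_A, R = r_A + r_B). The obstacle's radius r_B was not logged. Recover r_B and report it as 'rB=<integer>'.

m = 1214
d = (0, 6);  v_rel = (1, 7),  |v_rel|² = 50
v_rel×d = (1)·(6) − (7)·(0) = 6
since m = R²·50 − 6²:  R² = (36 + 1214) / 50 = 25
R = √25 = 5  ⇒  r_B = 5 − 1 = 4

rB=4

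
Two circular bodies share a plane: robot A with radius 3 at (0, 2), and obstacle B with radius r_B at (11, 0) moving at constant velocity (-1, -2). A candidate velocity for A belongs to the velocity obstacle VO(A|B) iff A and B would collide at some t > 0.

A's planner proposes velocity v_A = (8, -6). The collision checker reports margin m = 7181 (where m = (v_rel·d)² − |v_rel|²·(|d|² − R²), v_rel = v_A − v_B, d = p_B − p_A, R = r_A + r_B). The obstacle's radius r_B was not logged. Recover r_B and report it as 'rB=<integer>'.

m = 7181
d = (11, -2);  v_rel = (9, -4),  |v_rel|² = 97
v_rel×d = (9)·(-2) − (-4)·(11) = 26
since m = R²·97 − 26²:  R² = (676 + 7181) / 97 = 81
R = √81 = 9  ⇒  r_B = 9 − 3 = 6

rB=6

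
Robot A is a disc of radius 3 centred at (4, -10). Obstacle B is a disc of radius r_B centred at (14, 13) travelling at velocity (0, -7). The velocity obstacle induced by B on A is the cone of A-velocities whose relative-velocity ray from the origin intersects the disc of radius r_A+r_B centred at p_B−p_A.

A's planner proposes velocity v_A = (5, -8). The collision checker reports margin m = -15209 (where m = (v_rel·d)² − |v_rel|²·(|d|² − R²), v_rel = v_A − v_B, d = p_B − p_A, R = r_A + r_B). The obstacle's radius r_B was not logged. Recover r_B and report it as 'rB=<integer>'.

m = -15209
d = (10, 23);  v_rel = (5, -1),  |v_rel|² = 26
v_rel×d = (5)·(23) − (-1)·(10) = 125
since m = R²·26 − 125²:  R² = (15625 + -15209) / 26 = 16
R = √16 = 4  ⇒  r_B = 4 − 3 = 1

rB=1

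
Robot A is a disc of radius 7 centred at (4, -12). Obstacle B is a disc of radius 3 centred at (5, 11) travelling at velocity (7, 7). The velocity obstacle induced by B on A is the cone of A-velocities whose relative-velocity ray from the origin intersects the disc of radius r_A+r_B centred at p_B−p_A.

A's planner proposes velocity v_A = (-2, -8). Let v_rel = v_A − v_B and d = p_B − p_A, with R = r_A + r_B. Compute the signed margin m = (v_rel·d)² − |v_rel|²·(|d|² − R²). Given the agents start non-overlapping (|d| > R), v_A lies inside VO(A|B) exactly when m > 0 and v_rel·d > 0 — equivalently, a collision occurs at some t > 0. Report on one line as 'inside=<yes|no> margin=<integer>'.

d = (1, 23),  |d|² = 530;  R = 7+3 = 10,  c = 530−10² = 430
v_rel = (-9, -15),  |v_rel|² = 306;  v_rel·d = (-9)·(1) + (-15)·(23) = -354
306·t² + 708·t + 430 = 0  ⇒  m = (-354)² − 306·430 = -6264
m = -6264 < 0,  v_rel·d = -354 < 0  ⇒  outside

inside=no margin=-6264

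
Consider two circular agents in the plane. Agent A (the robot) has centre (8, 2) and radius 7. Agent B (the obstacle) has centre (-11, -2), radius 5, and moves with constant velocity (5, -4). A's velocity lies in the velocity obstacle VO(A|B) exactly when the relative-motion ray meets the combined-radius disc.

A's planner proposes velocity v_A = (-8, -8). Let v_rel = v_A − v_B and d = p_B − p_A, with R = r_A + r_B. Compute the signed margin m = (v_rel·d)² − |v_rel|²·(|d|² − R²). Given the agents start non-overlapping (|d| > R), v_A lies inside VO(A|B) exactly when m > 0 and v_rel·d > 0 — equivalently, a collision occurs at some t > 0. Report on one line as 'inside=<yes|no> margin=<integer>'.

d = (-19, -4),  |d|² = 377;  R = 7+5 = 12,  c = 377−12² = 233
v_rel = (-13, -4),  |v_rel|² = 185;  v_rel·d = (-13)·(-19) + (-4)·(-4) = 263
185·t² − 526·t + 233 = 0  ⇒  m = 263² − 185·233 = 26064
m = 26064 > 0,  v_rel·d = 263 > 0  ⇒  inside

inside=yes margin=26064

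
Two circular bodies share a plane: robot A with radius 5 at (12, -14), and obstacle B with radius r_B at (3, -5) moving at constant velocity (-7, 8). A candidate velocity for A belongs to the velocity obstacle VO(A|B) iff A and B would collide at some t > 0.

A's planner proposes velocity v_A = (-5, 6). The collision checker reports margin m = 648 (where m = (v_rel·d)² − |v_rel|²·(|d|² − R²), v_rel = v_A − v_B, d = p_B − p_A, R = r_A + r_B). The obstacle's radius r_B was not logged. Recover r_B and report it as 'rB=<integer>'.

m = 648
d = (-9, 9);  v_rel = (2, -2),  |v_rel|² = 8
v_rel×d = (2)·(9) − (-2)·(-9) = 0
since m = R²·8 − 0²:  R² = (0 + 648) / 8 = 81
R = √81 = 9  ⇒  r_B = 9 − 5 = 4

rB=4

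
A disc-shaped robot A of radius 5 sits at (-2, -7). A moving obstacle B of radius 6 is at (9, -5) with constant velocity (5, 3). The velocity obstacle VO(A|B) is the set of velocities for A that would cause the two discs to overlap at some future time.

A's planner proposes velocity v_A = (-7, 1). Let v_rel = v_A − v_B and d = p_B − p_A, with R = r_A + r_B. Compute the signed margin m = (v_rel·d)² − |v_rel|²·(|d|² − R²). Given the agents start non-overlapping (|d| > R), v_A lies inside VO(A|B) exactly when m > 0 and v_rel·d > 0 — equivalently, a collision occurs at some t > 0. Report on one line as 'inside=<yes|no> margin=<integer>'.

d = (11, 2),  |d|² = 125;  R = 5+6 = 11,  c = 125−11² = 4
v_rel = (-12, -2),  |v_rel|² = 148;  v_rel·d = (-12)·(11) + (-2)·(2) = -136
148·t² + 272·t + 4 = 0  ⇒  m = (-136)² − 148·4 = 17904
m = 17904 > 0,  v_rel·d = -136 < 0  ⇒  outside

inside=no margin=17904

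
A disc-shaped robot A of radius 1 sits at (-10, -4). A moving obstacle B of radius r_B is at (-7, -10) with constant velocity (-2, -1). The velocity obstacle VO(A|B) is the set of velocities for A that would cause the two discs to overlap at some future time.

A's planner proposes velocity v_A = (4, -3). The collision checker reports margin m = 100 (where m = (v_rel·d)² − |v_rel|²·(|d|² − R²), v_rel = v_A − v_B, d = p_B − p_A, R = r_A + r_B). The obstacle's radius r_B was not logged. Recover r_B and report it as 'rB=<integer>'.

m = 100
d = (3, -6);  v_rel = (6, -2),  |v_rel|² = 40
v_rel×d = (6)·(-6) − (-2)·(3) = -30
since m = R²·40 − (-30)²:  R² = (900 + 100) / 40 = 25
R = √25 = 5  ⇒  r_B = 5 − 1 = 4

rB=4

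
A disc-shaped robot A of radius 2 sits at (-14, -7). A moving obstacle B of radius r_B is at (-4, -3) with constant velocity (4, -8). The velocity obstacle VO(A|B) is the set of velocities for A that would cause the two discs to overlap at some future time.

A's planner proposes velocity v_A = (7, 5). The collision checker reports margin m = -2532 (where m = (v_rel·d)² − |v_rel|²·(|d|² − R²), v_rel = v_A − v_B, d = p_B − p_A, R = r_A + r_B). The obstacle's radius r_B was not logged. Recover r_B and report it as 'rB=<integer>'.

m = -2532
d = (10, 4);  v_rel = (3, 13),  |v_rel|² = 178
v_rel×d = (3)·(4) − (13)·(10) = -118
since m = R²·178 − (-118)²:  R² = (13924 + -2532) / 178 = 64
R = √64 = 8  ⇒  r_B = 8 − 2 = 6

rB=6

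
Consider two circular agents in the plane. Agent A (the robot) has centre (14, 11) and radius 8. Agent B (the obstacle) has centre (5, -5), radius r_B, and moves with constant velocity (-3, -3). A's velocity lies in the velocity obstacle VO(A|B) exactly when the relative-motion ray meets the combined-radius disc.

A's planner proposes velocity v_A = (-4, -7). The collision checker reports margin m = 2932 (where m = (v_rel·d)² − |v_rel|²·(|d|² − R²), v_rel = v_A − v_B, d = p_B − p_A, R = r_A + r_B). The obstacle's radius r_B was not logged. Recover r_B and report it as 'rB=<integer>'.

m = 2932
d = (-9, -16);  v_rel = (-1, -4),  |v_rel|² = 17
v_rel×d = (-1)·(-16) − (-4)·(-9) = -20
since m = R²·17 − (-20)²:  R² = (400 + 2932) / 17 = 196
R = √196 = 14  ⇒  r_B = 14 − 8 = 6

rB=6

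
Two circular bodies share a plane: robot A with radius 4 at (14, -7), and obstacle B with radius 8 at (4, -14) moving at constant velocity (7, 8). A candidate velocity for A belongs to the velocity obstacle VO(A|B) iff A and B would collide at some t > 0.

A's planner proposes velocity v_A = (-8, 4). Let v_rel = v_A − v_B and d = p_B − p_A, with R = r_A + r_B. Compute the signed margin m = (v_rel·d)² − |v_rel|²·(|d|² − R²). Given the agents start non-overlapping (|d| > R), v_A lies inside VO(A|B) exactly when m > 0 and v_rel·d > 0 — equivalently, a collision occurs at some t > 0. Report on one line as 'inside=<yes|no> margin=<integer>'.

d = (-10, -7),  |d|² = 149;  R = 4+8 = 12,  c = 149−12² = 5
v_rel = (-15, -4),  |v_rel|² = 241;  v_rel·d = (-15)·(-10) + (-4)·(-7) = 178
241·t² − 356·t + 5 = 0  ⇒  m = 178² − 241·5 = 30479
m = 30479 > 0,  v_rel·d = 178 > 0  ⇒  inside

inside=yes margin=30479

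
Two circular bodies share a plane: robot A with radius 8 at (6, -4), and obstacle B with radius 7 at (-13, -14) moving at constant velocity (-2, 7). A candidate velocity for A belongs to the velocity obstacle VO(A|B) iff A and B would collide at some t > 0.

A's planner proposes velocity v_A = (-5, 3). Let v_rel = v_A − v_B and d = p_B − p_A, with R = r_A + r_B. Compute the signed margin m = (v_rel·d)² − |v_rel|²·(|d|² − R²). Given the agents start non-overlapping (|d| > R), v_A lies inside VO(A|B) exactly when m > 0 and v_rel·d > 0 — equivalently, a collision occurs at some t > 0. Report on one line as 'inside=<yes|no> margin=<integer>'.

d = (-19, -10),  |d|² = 461;  R = 8+7 = 15,  c = 461−15² = 236
v_rel = (-3, -4),  |v_rel|² = 25;  v_rel·d = (-3)·(-19) + (-4)·(-10) = 97
25·t² − 194·t + 236 = 0  ⇒  m = 97² − 25·236 = 3509
m = 3509 > 0,  v_rel·d = 97 > 0  ⇒  inside

inside=yes margin=3509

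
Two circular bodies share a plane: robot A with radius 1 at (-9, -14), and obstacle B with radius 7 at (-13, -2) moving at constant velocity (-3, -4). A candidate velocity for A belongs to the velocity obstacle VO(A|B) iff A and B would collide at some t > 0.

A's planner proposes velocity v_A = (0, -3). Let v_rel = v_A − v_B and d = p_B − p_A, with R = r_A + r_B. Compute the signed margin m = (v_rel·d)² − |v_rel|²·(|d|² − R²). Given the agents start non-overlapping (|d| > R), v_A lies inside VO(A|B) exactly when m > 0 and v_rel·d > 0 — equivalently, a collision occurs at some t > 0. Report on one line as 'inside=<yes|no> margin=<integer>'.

d = (-4, 12),  |d|² = 160;  R = 1+7 = 8,  c = 160−8² = 96
v_rel = (3, 1),  |v_rel|² = 10;  v_rel·d = (3)·(-4) + (1)·(12) = 0
10·t² − 0·t + 96 = 0  ⇒  m = 0² − 10·96 = -960
m = -960 < 0,  v_rel·d = 0 = 0  ⇒  outside

inside=no margin=-960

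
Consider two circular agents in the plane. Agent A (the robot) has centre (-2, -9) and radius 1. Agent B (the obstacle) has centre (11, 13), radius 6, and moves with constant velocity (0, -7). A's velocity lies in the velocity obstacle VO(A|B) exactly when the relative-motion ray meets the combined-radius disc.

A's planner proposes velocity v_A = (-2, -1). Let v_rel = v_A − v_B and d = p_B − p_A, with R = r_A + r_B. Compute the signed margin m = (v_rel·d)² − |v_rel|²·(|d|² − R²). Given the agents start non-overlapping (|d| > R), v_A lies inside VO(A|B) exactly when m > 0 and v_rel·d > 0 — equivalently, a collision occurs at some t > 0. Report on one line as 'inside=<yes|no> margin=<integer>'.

d = (13, 22),  |d|² = 653;  R = 1+6 = 7,  c = 653−7² = 604
v_rel = (-2, 6),  |v_rel|² = 40;  v_rel·d = (-2)·(13) + (6)·(22) = 106
40·t² − 212·t + 604 = 0  ⇒  m = 106² − 40·604 = -12924
m = -12924 < 0,  v_rel·d = 106 > 0  ⇒  outside

inside=no margin=-12924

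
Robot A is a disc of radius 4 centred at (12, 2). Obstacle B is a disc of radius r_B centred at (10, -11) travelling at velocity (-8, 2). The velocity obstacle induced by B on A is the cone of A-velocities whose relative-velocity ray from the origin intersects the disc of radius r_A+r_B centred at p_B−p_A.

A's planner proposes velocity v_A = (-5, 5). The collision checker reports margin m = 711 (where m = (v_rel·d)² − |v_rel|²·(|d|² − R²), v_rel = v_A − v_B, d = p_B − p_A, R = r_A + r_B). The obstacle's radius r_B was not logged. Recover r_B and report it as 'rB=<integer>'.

m = 711
d = (-2, -13);  v_rel = (3, 3),  |v_rel|² = 18
v_rel×d = (3)·(-13) − (3)·(-2) = -33
since m = R²·18 − (-33)²:  R² = (1089 + 711) / 18 = 100
R = √100 = 10  ⇒  r_B = 10 − 4 = 6

rB=6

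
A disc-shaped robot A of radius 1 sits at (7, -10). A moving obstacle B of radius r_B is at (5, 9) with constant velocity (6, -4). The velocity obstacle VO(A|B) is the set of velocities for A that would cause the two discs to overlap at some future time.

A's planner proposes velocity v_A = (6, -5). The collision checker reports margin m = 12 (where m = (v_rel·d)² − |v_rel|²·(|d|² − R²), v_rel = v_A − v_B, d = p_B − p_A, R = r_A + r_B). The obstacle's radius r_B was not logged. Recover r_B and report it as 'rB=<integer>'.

m = 12
d = (-2, 19);  v_rel = (0, -1),  |v_rel|² = 1
v_rel×d = (0)·(19) − (-1)·(-2) = -2
since m = R²·1 − (-2)²:  R² = (4 + 12) / 1 = 16
R = √16 = 4  ⇒  r_B = 4 − 1 = 3

rB=3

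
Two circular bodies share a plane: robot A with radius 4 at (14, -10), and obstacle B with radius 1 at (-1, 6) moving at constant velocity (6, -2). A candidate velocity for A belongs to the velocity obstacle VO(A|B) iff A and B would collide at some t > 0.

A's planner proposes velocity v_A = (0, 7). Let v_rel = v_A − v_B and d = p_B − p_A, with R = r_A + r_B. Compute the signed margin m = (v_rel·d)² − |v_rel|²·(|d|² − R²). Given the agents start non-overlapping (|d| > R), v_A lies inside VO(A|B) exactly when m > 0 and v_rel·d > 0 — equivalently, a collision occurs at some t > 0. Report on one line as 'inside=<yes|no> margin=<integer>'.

d = (-15, 16),  |d|² = 481;  R = 4+1 = 5,  c = 481−5² = 456
v_rel = (-6, 9),  |v_rel|² = 117;  v_rel·d = (-6)·(-15) + (9)·(16) = 234
117·t² − 468·t + 456 = 0  ⇒  m = 234² − 117·456 = 1404
m = 1404 > 0,  v_rel·d = 234 > 0  ⇒  inside

inside=yes margin=1404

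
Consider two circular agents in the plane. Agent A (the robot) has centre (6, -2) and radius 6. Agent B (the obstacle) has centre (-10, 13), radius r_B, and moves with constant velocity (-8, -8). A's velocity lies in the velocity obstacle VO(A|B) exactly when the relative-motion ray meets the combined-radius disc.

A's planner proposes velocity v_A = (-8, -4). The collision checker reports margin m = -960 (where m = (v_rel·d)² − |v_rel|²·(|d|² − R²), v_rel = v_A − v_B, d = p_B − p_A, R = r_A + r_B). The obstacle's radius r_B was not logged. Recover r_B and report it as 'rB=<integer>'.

m = -960
d = (-16, 15);  v_rel = (0, 4),  |v_rel|² = 16
v_rel×d = (0)·(15) − (4)·(-16) = 64
since m = R²·16 − 64²:  R² = (4096 + -960) / 16 = 196
R = √196 = 14  ⇒  r_B = 14 − 6 = 8

rB=8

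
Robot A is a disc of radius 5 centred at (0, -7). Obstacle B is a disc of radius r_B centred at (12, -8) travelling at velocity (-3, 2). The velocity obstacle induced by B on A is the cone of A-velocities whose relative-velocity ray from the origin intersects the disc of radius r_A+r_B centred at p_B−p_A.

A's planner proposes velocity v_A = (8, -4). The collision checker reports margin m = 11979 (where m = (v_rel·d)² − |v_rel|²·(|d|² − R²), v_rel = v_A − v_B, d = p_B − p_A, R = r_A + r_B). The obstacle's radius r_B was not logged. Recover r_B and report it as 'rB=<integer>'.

m = 11979
d = (12, -1);  v_rel = (11, -6),  |v_rel|² = 157
v_rel×d = (11)·(-1) − (-6)·(12) = 61
since m = R²·157 − 61²:  R² = (3721 + 11979) / 157 = 100
R = √100 = 10  ⇒  r_B = 10 − 5 = 5

rB=5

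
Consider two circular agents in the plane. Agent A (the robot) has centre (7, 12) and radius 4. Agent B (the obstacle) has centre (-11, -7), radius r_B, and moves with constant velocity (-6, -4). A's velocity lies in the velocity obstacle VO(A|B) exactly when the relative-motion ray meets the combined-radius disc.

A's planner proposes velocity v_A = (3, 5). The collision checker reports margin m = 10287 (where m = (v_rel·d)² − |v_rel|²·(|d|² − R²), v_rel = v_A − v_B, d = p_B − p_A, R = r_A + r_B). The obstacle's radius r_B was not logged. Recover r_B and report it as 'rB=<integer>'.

m = 10287
d = (-18, -19);  v_rel = (9, 9),  |v_rel|² = 162
v_rel×d = (9)·(-19) − (9)·(-18) = -9
since m = R²·162 − (-9)²:  R² = (81 + 10287) / 162 = 64
R = √64 = 8  ⇒  r_B = 8 − 4 = 4

rB=4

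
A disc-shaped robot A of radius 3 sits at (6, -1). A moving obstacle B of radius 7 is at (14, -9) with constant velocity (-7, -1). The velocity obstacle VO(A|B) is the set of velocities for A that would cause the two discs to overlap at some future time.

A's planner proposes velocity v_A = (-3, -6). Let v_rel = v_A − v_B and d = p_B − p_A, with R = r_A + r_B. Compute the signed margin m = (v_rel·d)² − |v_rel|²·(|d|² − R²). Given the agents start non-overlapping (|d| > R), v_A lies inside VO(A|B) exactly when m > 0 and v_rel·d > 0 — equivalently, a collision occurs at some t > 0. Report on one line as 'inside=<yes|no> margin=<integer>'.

d = (8, -8),  |d|² = 128;  R = 3+7 = 10,  c = 128−10² = 28
v_rel = (4, -5),  |v_rel|² = 41;  v_rel·d = (4)·(8) + (-5)·(-8) = 72
41·t² − 144·t + 28 = 0  ⇒  m = 72² − 41·28 = 4036
m = 4036 > 0,  v_rel·d = 72 > 0  ⇒  inside

inside=yes margin=4036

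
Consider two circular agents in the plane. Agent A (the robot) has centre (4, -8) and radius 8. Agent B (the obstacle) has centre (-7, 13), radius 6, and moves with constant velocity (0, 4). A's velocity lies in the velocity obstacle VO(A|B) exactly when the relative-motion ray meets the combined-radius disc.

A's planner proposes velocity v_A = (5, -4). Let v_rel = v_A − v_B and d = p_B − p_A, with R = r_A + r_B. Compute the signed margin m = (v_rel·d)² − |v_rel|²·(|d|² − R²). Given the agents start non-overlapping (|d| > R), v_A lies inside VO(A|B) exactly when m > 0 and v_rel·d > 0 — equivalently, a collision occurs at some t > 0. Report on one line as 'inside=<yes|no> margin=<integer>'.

d = (-11, 21),  |d|² = 562;  R = 8+6 = 14,  c = 562−14² = 366
v_rel = (5, -8),  |v_rel|² = 89;  v_rel·d = (5)·(-11) + (-8)·(21) = -223
89·t² + 446·t + 366 = 0  ⇒  m = (-223)² − 89·366 = 17155
m = 17155 > 0,  v_rel·d = -223 < 0  ⇒  outside

inside=no margin=17155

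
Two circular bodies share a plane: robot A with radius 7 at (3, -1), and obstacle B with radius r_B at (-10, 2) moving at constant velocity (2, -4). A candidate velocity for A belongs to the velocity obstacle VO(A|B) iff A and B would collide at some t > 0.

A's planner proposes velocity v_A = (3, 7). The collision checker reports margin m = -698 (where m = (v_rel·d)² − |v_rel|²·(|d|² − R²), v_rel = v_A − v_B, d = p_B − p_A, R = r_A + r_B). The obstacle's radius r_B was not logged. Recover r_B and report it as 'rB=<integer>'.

m = -698
d = (-13, 3);  v_rel = (1, 11),  |v_rel|² = 122
v_rel×d = (1)·(3) − (11)·(-13) = 146
since m = R²·122 − 146²:  R² = (21316 + -698) / 122 = 169
R = √169 = 13  ⇒  r_B = 13 − 7 = 6

rB=6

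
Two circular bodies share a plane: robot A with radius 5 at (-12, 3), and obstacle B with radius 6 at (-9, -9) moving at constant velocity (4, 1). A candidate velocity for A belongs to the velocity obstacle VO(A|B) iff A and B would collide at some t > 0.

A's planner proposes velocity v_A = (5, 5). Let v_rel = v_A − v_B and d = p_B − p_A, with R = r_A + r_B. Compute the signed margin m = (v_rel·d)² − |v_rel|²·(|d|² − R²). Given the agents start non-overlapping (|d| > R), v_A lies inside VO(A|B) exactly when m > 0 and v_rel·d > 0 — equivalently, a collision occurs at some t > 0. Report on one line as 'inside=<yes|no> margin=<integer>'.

d = (3, -12),  |d|² = 153;  R = 5+6 = 11,  c = 153−11² = 32
v_rel = (1, 4),  |v_rel|² = 17;  v_rel·d = (1)·(3) + (4)·(-12) = -45
17·t² + 90·t + 32 = 0  ⇒  m = (-45)² − 17·32 = 1481
m = 1481 > 0,  v_rel·d = -45 < 0  ⇒  outside

inside=no margin=1481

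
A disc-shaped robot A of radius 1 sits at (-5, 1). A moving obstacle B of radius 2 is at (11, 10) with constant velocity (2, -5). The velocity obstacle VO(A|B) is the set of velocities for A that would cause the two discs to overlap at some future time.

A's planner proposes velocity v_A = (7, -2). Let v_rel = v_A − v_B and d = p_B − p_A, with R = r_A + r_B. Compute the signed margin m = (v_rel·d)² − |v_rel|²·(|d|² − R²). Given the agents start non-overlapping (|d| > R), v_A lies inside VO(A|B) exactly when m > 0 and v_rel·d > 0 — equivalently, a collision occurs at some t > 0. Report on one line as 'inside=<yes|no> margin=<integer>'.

d = (16, 9),  |d|² = 337;  R = 1+2 = 3,  c = 337−3² = 328
v_rel = (5, 3),  |v_rel|² = 34;  v_rel·d = (5)·(16) + (3)·(9) = 107
34·t² − 214·t + 328 = 0  ⇒  m = 107² − 34·328 = 297
m = 297 > 0,  v_rel·d = 107 > 0  ⇒  inside

inside=yes margin=297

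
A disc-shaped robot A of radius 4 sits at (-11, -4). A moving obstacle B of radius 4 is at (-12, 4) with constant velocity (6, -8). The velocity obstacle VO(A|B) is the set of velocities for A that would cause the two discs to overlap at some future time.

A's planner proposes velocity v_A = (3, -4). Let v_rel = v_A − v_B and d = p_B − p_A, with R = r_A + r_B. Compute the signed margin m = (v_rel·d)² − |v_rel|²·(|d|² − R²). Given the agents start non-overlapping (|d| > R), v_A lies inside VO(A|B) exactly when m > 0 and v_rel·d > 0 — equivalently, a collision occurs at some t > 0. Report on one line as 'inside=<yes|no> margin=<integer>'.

d = (-1, 8),  |d|² = 65;  R = 4+4 = 8,  c = 65−8² = 1
v_rel = (-3, 4),  |v_rel|² = 25;  v_rel·d = (-3)·(-1) + (4)·(8) = 35
25·t² − 70·t + 1 = 0  ⇒  m = 35² − 25·1 = 1200
m = 1200 > 0,  v_rel·d = 35 > 0  ⇒  inside

inside=yes margin=1200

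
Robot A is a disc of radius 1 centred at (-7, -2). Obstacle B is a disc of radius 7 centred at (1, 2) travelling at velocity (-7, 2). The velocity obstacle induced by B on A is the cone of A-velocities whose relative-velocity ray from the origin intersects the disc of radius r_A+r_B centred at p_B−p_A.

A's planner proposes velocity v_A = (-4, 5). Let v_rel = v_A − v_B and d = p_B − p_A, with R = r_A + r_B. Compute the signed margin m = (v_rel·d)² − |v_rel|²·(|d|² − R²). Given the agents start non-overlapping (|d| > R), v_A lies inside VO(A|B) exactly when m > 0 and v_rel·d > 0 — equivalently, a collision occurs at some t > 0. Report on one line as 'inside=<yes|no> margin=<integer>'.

d = (8, 4),  |d|² = 80;  R = 1+7 = 8,  c = 80−8² = 16
v_rel = (3, 3),  |v_rel|² = 18;  v_rel·d = (3)·(8) + (3)·(4) = 36
18·t² − 72·t + 16 = 0  ⇒  m = 36² − 18·16 = 1008
m = 1008 > 0,  v_rel·d = 36 > 0  ⇒  inside

inside=yes margin=1008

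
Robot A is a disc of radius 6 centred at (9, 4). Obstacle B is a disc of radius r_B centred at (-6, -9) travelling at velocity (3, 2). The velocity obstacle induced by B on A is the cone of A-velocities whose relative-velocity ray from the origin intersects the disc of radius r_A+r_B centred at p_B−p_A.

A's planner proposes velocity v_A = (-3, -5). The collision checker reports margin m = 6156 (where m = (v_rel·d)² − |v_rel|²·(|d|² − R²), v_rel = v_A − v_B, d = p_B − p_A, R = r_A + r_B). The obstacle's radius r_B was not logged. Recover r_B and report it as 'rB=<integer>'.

m = 6156
d = (-15, -13);  v_rel = (-6, -7),  |v_rel|² = 85
v_rel×d = (-6)·(-13) − (-7)·(-15) = -27
since m = R²·85 − (-27)²:  R² = (729 + 6156) / 85 = 81
R = √81 = 9  ⇒  r_B = 9 − 6 = 3

rB=3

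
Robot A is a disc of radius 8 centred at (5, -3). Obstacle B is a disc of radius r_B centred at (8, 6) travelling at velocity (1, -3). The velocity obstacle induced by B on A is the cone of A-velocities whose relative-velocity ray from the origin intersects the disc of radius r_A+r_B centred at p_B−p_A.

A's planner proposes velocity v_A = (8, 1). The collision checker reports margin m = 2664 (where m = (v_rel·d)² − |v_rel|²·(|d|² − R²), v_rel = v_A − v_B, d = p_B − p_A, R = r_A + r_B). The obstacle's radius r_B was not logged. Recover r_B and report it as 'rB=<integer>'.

m = 2664
d = (3, 9);  v_rel = (7, 4),  |v_rel|² = 65
v_rel×d = (7)·(9) − (4)·(3) = 51
since m = R²·65 − 51²:  R² = (2601 + 2664) / 65 = 81
R = √81 = 9  ⇒  r_B = 9 − 8 = 1

rB=1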